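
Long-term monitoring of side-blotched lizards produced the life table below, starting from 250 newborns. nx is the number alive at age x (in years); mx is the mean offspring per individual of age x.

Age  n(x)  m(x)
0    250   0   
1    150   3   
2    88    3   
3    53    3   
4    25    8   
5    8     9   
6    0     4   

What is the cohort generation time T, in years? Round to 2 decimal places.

2.28

lx = nx/n0 = nx/250: 1, 0.6, 0.352, 0.212, 0.1, 0.032, 0
lx·mx: 0, 1.8, 1.056, 0.636, 0.8, 0.288, 0 → R0 = 4.58
x·lx·mx: 0, 1.8, 2.112, 1.908, 3.2, 1.44, 0 → Σ = 10.46
T = 10.46 / 4.58 = 2.283843… → 2.28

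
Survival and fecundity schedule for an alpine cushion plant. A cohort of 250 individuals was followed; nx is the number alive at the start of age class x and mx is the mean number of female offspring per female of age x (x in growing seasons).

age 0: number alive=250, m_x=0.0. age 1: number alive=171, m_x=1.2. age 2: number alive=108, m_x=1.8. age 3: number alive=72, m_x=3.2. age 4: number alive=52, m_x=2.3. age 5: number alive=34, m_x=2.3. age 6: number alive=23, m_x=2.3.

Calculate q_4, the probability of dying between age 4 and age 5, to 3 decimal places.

0.346

lx = nx/n0 = nx/250: 1, 0.684, 0.432, 0.288, 0.208, 0.136, 0.092
q_4 = (l_4 − l_5) / l_4 = (0.208 − 0.136) / 0.208
     = 0.072 / 0.208 = 0.346154… → 0.346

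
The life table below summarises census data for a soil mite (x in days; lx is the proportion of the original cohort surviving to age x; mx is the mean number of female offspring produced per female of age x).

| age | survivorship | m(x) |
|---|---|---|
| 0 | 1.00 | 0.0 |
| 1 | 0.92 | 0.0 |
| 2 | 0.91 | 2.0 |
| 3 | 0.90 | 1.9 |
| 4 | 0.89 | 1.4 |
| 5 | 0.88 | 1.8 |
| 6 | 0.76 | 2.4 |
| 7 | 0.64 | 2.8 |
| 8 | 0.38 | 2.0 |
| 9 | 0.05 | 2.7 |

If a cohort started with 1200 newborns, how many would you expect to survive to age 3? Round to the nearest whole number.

1080

Expected survivors = N0 · l_3 = 1200 × 0.90 = 1080 → 1080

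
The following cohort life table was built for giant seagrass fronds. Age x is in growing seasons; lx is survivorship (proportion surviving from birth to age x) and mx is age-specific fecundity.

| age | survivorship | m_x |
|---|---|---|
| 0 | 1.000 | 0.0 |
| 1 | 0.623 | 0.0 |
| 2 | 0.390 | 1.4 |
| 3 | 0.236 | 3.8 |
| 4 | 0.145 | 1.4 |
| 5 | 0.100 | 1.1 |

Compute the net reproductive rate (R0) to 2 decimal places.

lx·mx by age: 0, 0, 0.546, 0.8968, 0.203, 0.11
R0 = Σ lx·mx = 1.7558 → 1.76

1.76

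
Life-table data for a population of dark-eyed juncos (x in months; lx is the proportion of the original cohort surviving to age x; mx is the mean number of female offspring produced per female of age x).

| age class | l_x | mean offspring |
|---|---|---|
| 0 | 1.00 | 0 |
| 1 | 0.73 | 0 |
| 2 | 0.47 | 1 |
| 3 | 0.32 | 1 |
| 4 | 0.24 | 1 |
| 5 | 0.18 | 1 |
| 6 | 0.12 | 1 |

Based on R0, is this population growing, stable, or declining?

R0 = Σ lx·mx = 0 + 0 + 0.47 + 0.32 + 0.24 + 0.18 + 0.12 = 1.33
R0 > 1, so the population is growing.

growing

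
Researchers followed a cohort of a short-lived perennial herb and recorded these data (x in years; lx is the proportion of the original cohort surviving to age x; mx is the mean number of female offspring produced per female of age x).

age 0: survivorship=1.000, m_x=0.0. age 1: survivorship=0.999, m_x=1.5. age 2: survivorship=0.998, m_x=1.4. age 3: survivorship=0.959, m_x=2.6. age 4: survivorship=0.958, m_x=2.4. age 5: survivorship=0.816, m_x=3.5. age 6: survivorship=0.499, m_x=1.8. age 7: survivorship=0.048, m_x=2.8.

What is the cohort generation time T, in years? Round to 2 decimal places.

lx·mx: 0, 1.4985, 1.3972, 2.4934, 2.2992, 2.856, 0.8982, 0.1344 → R0 = 11.5769
x·lx·mx: 0, 1.4985, 2.7944, 7.4802, 9.1968, 14.28, 5.3892, 0.9408 → Σ = 41.5799
T = 41.5799 / 11.5769 = 3.591626… → 3.59

3.59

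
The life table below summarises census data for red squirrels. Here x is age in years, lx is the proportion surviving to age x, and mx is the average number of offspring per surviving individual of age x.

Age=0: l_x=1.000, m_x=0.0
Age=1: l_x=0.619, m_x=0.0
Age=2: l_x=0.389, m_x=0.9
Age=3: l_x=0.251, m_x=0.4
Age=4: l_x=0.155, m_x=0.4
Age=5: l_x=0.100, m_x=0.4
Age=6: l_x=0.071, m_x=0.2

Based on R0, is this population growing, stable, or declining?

R0 = Σ lx·mx = 0 + 0 + 0.3501 + 0.1004 + 0.062 + 0.04 + 0.0142 = 0.5667
R0 < 1, so the population is declining.

declining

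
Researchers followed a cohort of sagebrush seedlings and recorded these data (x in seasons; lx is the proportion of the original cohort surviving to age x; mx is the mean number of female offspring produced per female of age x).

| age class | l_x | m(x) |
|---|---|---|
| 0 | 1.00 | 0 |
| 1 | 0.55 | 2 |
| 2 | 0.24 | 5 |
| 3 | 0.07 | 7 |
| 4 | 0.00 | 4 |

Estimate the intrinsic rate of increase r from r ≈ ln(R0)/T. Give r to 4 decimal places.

0.5760

R0 = Σ lx·mx = 0 + 1.1 + 1.2 + 0.49 + 0 = 2.79
Σ x·lx·mx = 4.97; T = 4.97/2.79 = 1.78136…
r ≈ ln(R0)/T = ln(2.79)/1.78136… = 0.575987… → 0.5760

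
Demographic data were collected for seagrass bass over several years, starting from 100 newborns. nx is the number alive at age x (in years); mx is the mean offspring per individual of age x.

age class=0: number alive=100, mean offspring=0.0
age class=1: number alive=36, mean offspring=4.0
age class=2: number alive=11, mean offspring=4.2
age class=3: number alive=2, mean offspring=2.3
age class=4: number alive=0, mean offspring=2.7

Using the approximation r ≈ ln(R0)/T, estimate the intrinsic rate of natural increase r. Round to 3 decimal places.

lx = nx/n0 = nx/100: 1, 0.36, 0.11, 0.02, 0
R0 = Σ lx·mx = 0 + 1.44 + 0.462 + 0.046 + 0 = 1.948
Σ x·lx·mx = 2.502; T = 2.502/1.948 = 1.28439…
r ≈ ln(R0)/T = ln(1.948)/1.28439… = 0.51916… → 0.519

0.519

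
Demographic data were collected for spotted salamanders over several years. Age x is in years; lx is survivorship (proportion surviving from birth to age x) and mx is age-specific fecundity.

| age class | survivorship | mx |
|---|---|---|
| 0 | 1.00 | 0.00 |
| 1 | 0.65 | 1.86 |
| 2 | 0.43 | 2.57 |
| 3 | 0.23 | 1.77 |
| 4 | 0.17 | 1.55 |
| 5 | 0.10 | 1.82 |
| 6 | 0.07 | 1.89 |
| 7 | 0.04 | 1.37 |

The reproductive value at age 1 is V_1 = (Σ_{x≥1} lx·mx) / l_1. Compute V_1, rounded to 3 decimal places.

lx·mx for x ≥ 1: 1.209, 1.1051, 0.4071, 0.2635, 0.182, 0.1323, 0.0548 → sum = 3.3538
V_1 = 3.3538 / l_1 = 3.3538 / 0.65 = 5.159692… → 5.160

5.160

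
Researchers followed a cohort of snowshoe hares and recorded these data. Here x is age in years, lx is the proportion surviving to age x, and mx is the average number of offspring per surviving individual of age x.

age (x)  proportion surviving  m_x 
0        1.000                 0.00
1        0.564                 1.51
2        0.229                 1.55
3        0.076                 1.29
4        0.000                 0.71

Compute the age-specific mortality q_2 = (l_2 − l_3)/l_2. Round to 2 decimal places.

0.67

q_2 = (l_2 − l_3) / l_2 = (0.229 − 0.076) / 0.229
     = 0.153 / 0.229 = 0.668122… → 0.67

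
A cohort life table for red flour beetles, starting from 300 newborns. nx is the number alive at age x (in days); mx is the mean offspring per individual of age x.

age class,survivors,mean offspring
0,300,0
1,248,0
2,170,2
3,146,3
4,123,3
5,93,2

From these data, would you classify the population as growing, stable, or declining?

growing

lx = nx/n0 = nx/300: 1, 0.82667…, 0.56667…, 0.48667…, 0.41, 0.31
R0 = Σ lx·mx = 0 + 0 + 1.133333… + 1.46… + 1.23 + 0.62 = 4.443333…
R0 > 1, so the population is growing.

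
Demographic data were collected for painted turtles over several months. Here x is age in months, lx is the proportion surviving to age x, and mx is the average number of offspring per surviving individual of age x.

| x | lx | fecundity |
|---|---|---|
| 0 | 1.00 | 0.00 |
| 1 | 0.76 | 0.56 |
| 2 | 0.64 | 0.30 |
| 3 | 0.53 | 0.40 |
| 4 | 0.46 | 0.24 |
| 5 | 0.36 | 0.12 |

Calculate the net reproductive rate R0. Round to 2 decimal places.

0.98

lx·mx by age: 0, 0.4256, 0.192, 0.212, 0.1104, 0.0432
R0 = Σ lx·mx = 0.9832 → 0.98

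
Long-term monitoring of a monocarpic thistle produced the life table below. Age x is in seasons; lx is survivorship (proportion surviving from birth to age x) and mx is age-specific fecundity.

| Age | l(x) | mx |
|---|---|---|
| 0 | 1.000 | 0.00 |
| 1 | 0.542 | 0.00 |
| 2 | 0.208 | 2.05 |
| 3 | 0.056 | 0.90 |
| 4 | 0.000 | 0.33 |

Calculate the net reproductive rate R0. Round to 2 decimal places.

0.48

lx·mx by age: 0, 0, 0.4264, 0.0504, 0
R0 = Σ lx·mx = 0.4768 → 0.48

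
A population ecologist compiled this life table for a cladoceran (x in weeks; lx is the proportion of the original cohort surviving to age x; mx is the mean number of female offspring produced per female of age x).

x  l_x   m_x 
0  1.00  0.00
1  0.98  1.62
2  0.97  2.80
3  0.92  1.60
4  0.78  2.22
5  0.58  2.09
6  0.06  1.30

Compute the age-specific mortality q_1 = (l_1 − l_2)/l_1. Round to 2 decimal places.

0.01

q_1 = (l_1 − l_2) / l_1 = (0.98 − 0.97) / 0.98
     = 0.01 / 0.98 = 0.010204… → 0.01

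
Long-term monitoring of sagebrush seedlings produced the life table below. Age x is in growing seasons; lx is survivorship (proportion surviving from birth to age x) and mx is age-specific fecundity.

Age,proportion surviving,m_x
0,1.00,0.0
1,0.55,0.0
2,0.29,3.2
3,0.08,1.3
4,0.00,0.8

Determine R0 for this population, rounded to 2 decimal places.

1.03

lx·mx by age: 0, 0, 0.928, 0.104, 0
R0 = Σ lx·mx = 1.032 → 1.03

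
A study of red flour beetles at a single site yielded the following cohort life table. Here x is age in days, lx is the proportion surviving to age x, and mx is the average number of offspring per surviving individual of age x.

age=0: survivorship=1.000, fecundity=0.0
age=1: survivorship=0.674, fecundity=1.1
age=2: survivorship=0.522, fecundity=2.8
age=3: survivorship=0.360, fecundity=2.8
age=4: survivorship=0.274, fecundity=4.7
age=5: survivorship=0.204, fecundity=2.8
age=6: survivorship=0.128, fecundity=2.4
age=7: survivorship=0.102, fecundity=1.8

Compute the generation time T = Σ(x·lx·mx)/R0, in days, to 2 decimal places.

3.21

lx·mx: 0, 0.7414, 1.4616, 1.008, 1.2878, 0.5712, 0.3072, 0.1836 → R0 = 5.5608
x·lx·mx: 0, 0.7414, 2.9232, 3.024, 5.1512, 2.856, 1.8432, 1.2852 → Σ = 17.8242
T = 17.8242 / 5.5608 = 3.20533… → 3.21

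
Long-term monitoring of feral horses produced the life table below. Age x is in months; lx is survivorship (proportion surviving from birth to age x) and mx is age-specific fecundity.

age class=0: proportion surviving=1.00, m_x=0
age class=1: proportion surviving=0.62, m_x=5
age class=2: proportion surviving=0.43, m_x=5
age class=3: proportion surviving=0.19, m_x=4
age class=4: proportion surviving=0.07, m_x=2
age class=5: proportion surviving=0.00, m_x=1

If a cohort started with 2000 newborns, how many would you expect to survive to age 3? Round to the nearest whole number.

Expected survivors = N0 · l_3 = 2000 × 0.19 = 380 → 380

380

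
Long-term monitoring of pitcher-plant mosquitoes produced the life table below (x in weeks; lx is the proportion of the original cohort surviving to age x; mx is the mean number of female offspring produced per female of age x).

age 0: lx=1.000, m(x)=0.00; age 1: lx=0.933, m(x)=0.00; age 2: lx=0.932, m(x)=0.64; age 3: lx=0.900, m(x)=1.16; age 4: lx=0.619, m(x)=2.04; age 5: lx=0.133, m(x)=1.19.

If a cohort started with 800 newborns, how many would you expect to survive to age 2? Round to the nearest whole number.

746

Expected survivors = N0 · l_2 = 800 × 0.932 = 745.6 → 746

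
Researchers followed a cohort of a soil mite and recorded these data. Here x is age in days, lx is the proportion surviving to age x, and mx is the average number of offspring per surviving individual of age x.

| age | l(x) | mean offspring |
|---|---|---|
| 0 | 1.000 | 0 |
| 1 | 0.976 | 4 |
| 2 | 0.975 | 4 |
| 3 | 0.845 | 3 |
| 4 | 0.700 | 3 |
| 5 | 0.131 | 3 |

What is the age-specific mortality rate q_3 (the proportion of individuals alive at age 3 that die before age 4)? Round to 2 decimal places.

0.17

q_3 = (l_3 − l_4) / l_3 = (0.845 − 0.7) / 0.845
     = 0.145 / 0.845 = 0.171598… → 0.17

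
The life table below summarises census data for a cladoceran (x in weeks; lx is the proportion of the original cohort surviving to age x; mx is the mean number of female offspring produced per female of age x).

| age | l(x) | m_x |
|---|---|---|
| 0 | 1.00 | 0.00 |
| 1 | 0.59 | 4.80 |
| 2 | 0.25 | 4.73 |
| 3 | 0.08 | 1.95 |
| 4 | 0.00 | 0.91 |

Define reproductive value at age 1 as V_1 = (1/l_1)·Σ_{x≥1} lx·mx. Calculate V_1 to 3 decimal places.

7.069

lx·mx for x ≥ 1: 2.832, 1.1825, 0.156, 0 → sum = 4.1705
V_1 = 4.1705 / l_1 = 4.1705 / 0.59 = 7.068644… → 7.069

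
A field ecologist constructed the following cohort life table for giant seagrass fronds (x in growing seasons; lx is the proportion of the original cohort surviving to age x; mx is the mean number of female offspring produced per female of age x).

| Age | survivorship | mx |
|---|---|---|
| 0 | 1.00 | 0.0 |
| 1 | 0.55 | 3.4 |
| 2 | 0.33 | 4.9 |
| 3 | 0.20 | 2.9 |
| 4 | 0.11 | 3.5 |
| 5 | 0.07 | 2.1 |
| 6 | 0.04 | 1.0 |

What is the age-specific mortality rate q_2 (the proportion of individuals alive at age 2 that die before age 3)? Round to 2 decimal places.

q_2 = (l_2 − l_3) / l_2 = (0.33 − 0.2) / 0.33
     = 0.13 / 0.33 = 0.393939… → 0.39

0.39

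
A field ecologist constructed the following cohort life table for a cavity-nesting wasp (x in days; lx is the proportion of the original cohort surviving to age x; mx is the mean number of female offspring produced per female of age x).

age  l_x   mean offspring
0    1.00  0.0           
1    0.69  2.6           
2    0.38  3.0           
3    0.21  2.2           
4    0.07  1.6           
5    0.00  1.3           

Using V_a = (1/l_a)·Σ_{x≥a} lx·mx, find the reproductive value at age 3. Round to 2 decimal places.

2.73

lx·mx for x ≥ 3: 0.462, 0.112, 0 → sum = 0.574
V_3 = 0.574 / l_3 = 0.574 / 0.21 = 2.733333… → 2.73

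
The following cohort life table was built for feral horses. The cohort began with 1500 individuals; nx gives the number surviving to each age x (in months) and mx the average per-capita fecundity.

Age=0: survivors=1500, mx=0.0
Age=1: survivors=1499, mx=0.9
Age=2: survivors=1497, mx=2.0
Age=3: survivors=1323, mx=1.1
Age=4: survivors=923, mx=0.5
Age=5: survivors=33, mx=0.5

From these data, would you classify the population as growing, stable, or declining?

growing

lx = nx/n0 = nx/1500: 1, 0.99933…, 0.998, 0.882, 0.61533…, 0.022
R0 = Σ lx·mx = 0 + 0.8994… + 1.996 + 0.9702 + 0.307667… + 0.011 = 4.184267…
R0 > 1, so the population is growing.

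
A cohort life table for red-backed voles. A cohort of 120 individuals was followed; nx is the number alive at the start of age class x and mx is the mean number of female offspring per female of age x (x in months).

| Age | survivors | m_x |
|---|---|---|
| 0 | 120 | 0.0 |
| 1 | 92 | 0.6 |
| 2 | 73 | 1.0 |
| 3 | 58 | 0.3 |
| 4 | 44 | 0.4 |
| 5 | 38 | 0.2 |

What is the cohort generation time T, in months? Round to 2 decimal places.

2.12

lx = nx/n0 = nx/120: 1, 0.76667…, 0.60833…, 0.48333…, 0.36667…, 0.31667…
lx·mx: 0, 0.46…, 0.608333…, 0.145…, 0.146667…, 0.063333… → R0 = 1.423333…
x·lx·mx: 0, 0.46…, 1.216667…, 0.435…, 0.586667…, 0.316667… → Σ = 3.015…
T = 3.015… / 1.423333… = 2.118267… → 2.12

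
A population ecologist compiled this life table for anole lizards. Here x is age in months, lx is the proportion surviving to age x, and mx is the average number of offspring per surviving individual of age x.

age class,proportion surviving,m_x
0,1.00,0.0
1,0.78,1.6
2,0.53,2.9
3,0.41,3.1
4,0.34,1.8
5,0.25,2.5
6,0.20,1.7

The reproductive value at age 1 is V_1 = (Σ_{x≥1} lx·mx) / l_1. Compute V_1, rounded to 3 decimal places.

lx·mx for x ≥ 1: 1.248, 1.537, 1.271, 0.612, 0.625, 0.34 → sum = 5.633
V_1 = 5.633 / l_1 = 5.633 / 0.78 = 7.221795… → 7.222

7.222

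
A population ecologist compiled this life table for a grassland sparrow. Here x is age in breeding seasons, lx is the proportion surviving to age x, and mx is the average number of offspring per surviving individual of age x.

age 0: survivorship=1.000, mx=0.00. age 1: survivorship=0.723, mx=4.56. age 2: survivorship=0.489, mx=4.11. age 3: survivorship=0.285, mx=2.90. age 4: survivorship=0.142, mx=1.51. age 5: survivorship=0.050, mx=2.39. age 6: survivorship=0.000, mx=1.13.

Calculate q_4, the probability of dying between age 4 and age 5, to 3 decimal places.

q_4 = (l_4 − l_5) / l_4 = (0.142 − 0.05) / 0.142
     = 0.092 / 0.142 = 0.647887… → 0.648

0.648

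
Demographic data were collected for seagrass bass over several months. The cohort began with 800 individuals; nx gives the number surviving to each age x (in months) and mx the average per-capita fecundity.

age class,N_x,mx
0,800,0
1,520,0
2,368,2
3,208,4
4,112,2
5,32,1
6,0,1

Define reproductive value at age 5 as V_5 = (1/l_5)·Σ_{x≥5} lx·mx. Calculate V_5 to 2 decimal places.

lx = nx/n0 = nx/800: 1, 0.65, 0.46, 0.26, 0.14, 0.04, 0
lx·mx for x ≥ 5: 0.04, 0 → sum = 0.04
V_5 = 0.04 / l_5 = 0.04 / 0.04 = 1 → 1.00

1.00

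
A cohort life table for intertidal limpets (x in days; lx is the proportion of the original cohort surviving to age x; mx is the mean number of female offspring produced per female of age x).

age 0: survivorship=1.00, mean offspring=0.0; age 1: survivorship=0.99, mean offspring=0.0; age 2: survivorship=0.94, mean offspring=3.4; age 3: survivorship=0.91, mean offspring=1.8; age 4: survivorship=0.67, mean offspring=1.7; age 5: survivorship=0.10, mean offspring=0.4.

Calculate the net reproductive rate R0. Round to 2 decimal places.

6.01

lx·mx by age: 0, 0, 3.196, 1.638, 1.139, 0.04
R0 = Σ lx·mx = 6.013 → 6.01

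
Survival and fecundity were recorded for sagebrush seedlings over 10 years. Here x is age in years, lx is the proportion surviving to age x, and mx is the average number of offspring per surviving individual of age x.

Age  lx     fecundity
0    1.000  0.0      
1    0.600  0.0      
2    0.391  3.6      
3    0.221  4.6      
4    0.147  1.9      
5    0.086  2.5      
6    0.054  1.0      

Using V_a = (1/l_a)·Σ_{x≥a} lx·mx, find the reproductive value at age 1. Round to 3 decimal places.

4.954

lx·mx for x ≥ 1: 0, 1.4076, 1.0166, 0.2793, 0.215, 0.054 → sum = 2.9725
V_1 = 2.9725 / l_1 = 2.9725 / 0.6 = 4.954167… → 4.954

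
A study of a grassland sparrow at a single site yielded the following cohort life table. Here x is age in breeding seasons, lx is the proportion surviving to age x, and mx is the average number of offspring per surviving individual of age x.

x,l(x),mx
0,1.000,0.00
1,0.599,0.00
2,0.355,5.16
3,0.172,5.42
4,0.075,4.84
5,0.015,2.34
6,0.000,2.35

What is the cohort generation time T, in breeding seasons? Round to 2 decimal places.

2.56

lx·mx: 0, 0, 1.8318, 0.93224, 0.363, 0.0351, 0 → R0 = 3.16214
x·lx·mx: 0, 0, 3.6636, 2.79672, 1.452, 0.1755, 0 → Σ = 8.08782
T = 8.08782 / 3.16214 = 2.557705… → 2.56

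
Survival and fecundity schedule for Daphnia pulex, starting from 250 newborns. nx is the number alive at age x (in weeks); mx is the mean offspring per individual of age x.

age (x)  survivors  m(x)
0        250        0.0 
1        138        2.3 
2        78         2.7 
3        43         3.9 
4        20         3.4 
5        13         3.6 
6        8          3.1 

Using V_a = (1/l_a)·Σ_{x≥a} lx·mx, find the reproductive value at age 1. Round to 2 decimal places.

lx = nx/n0 = nx/250: 1, 0.552, 0.312, 0.172, 0.08, 0.052, 0.032
lx·mx for x ≥ 1: 1.2696, 0.8424, 0.6708, 0.272, 0.1872, 0.0992 → sum = 3.3412
V_1 = 3.3412 / l_1 = 3.3412 / 0.552 = 6.052899… → 6.05

6.05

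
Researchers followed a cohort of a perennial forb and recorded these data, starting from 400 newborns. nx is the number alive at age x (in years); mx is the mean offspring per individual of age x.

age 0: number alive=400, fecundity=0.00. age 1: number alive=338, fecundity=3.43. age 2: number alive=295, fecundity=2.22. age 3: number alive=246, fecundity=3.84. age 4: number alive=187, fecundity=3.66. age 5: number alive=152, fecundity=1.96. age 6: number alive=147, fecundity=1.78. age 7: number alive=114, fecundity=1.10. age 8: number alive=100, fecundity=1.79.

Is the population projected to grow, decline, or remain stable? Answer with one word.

lx = nx/n0 = nx/400: 1, 0.845, 0.7375, 0.615, 0.4675, 0.38, 0.3675, 0.285, 0.25
R0 = Σ lx·mx = 0 + 2.89835 + 1.63725 + 2.3616 + 1.71105 + 0.7448 + 0.65415 + 0.3135 + 0.4475 = 10.7682
R0 > 1, so the population is growing.

growing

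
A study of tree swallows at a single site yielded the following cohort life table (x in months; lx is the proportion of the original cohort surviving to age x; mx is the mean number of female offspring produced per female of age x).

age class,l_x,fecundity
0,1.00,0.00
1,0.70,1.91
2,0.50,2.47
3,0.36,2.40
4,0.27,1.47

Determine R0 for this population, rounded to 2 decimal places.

lx·mx by age: 0, 1.337, 1.235, 0.864, 0.3969
R0 = Σ lx·mx = 3.8329 → 3.83

3.83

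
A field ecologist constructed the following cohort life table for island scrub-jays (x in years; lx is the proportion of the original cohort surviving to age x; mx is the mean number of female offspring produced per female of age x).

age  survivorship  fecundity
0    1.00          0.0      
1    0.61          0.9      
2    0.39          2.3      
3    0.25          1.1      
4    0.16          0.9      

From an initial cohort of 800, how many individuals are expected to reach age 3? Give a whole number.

Expected survivors = N0 · l_3 = 800 × 0.25 = 200 → 200

200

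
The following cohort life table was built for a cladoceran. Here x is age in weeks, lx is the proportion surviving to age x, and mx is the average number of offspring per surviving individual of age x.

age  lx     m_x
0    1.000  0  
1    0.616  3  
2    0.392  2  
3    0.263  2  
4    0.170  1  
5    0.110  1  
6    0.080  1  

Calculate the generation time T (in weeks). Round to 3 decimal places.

lx·mx: 0, 1.848, 0.784, 0.526, 0.17, 0.11, 0.08 → R0 = 3.518
x·lx·mx: 0, 1.848, 1.568, 1.578, 0.68, 0.55, 0.48 → Σ = 6.704
T = 6.704 / 3.518 = 1.905628… → 1.906

1.906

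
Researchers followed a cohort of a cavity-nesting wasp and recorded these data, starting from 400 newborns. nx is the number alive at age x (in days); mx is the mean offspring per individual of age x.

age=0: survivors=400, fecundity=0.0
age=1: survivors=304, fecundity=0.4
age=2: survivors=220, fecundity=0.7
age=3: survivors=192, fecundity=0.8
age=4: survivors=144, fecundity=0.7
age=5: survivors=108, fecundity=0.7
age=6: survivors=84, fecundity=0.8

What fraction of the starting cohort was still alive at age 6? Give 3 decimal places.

0.210

l_6 = n_6/n_0 = 84/400 = 0.21 → 0.210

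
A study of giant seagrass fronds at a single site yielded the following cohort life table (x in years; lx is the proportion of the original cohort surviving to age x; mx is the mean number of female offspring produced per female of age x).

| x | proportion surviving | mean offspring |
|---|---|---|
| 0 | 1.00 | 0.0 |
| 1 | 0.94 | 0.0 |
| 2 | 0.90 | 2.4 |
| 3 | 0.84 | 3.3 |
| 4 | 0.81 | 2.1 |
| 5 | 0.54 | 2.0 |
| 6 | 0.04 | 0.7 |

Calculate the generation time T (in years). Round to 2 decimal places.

3.23

lx·mx: 0, 0, 2.16, 2.772, 1.701, 1.08, 0.028 → R0 = 7.741
x·lx·mx: 0, 0, 4.32, 8.316, 6.804, 5.4, 0.168 → Σ = 25.008
T = 25.008 / 7.741 = 3.23059… → 3.23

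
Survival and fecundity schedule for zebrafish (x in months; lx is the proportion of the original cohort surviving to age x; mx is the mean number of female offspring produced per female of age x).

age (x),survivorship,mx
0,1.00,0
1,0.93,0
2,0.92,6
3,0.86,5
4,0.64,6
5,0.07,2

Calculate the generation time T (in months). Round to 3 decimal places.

lx·mx: 0, 0, 5.52, 4.3, 3.84, 0.14 → R0 = 13.8
x·lx·mx: 0, 0, 11.04, 12.9, 15.36, 0.7 → Σ = 40
T = 40 / 13.8 = 2.898551… → 2.899

2.899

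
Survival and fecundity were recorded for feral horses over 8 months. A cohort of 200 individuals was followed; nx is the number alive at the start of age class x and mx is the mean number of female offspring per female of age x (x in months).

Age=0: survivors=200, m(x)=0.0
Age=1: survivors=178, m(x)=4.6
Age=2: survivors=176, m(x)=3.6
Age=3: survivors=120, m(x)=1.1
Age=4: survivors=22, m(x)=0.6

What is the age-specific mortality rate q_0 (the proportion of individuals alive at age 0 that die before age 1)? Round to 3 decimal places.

0.110

lx = nx/n0 = nx/200: 1, 0.89, 0.88, 0.6, 0.11
q_0 = (l_0 − l_1) / l_0 = (1 − 0.89) / 1
     = 0.11 / 1 = 0.11 → 0.110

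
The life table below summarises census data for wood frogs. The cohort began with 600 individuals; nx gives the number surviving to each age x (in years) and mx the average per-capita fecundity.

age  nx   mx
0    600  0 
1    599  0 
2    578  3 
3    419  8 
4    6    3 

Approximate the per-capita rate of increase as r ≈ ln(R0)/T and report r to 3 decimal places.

0.804

lx = nx/n0 = nx/600: 1, 0.99833…, 0.96333…, 0.69833…, 0.01
R0 = Σ lx·mx = 0 + 0 + 2.89… + 5.58667… + 0.03 = 8.506667…
Σ x·lx·mx = 22.66…; T = 22.66…/8.506667… = 2.66379…
r ≈ ln(R0)/T = ln(8.506667…)/2.66379… = 0.80368… → 0.804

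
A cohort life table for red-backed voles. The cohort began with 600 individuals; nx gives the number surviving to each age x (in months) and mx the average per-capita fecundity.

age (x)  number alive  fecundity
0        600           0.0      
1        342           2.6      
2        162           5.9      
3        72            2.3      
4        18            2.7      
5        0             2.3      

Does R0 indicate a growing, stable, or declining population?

growing

lx = nx/n0 = nx/600: 1, 0.57, 0.27, 0.12, 0.03, 0
R0 = Σ lx·mx = 0 + 1.482 + 1.593 + 0.276 + 0.081 + 0 = 3.432
R0 > 1, so the population is growing.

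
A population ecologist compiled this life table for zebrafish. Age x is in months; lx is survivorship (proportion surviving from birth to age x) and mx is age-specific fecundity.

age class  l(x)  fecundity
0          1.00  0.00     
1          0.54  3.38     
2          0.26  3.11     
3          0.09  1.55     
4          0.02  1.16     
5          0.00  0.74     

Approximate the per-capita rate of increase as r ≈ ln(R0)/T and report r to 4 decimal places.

0.7274

R0 = Σ lx·mx = 0 + 1.8252 + 0.8086 + 0.1395 + 0.0232 + 0 = 2.7965
Σ x·lx·mx = 3.9537; T = 3.9537/2.7965 = 1.4138…
r ≈ ln(R0)/T = ln(2.7965)/1.4138… = 0.727378… → 0.7274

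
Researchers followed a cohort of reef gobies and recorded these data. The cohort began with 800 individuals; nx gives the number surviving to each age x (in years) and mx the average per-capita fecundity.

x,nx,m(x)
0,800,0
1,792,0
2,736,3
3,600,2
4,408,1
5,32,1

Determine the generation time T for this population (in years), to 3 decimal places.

2.549

lx = nx/n0 = nx/800: 1, 0.99, 0.92, 0.75, 0.51, 0.04
lx·mx: 0, 0, 2.76, 1.5, 0.51, 0.04 → R0 = 4.81
x·lx·mx: 0, 0, 5.52, 4.5, 2.04, 0.2 → Σ = 12.26
T = 12.26 / 4.81 = 2.548857… → 2.549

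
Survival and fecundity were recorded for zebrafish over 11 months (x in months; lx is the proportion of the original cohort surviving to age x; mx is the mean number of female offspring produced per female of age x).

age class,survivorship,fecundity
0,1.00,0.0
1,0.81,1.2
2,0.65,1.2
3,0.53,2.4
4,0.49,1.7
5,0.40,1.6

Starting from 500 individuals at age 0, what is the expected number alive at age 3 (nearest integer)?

Expected survivors = N0 · l_3 = 500 × 0.53 = 265 → 265

265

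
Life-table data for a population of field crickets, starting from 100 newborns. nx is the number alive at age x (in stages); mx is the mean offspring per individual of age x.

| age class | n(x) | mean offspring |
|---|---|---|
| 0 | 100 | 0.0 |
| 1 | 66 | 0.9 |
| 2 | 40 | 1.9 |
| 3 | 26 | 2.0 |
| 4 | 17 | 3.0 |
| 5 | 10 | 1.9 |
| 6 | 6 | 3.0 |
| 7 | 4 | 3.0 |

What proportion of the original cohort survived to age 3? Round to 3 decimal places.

0.260

l_3 = n_3/n_0 = 26/100 = 0.26 → 0.260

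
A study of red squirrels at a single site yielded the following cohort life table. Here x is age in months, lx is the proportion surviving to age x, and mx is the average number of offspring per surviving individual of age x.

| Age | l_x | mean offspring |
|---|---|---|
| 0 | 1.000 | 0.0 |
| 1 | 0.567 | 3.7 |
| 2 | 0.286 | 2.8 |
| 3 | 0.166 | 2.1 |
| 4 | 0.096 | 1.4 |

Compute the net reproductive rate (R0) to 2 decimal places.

3.38

lx·mx by age: 0, 2.0979, 0.8008, 0.3486, 0.1344
R0 = Σ lx·mx = 3.3817 → 3.38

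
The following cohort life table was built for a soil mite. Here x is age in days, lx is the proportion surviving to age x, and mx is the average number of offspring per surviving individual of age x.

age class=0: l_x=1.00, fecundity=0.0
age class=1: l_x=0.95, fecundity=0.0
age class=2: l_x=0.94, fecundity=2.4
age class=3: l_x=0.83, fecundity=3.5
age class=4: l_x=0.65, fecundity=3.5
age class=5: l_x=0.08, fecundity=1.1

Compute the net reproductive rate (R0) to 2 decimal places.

lx·mx by age: 0, 0, 2.256, 2.905, 2.275, 0.088
R0 = Σ lx·mx = 7.524 → 7.52

7.52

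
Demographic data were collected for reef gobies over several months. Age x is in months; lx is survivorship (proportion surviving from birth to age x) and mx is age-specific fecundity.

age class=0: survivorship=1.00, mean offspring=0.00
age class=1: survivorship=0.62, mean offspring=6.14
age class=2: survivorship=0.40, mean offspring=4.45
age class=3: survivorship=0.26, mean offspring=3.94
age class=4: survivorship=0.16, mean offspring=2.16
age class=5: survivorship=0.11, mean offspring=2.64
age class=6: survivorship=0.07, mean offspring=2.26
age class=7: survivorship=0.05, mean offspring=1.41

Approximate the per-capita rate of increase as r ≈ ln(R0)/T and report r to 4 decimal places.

R0 = Σ lx·mx = 0 + 3.8068 + 1.78 + 1.0244 + 0.3456 + 0.2904 + 0.1582 + 0.0705 = 7.4759
Σ x·lx·mx = 14.7171; T = 14.7171/7.4759 = 1.96861…
r ≈ ln(R0)/T = ln(7.4759)/1.96861… = 1.021883… → 1.0219

1.0219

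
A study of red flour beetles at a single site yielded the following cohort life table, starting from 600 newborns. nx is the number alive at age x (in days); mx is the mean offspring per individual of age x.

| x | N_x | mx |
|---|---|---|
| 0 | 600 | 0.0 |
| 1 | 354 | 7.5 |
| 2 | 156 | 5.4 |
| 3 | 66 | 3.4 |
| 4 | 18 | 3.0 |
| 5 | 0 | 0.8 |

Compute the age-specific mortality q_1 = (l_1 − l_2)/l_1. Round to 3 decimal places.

0.559

lx = nx/n0 = nx/600: 1, 0.59, 0.26, 0.11, 0.03, 0
q_1 = (l_1 − l_2) / l_1 = (0.59 − 0.26) / 0.59
     = 0.33 / 0.59 = 0.559322… → 0.559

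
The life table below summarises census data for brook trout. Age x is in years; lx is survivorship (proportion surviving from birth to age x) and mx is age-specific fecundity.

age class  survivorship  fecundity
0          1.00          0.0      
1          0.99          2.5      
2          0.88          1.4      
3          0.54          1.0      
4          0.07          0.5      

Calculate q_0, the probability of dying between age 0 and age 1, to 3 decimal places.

q_0 = (l_0 − l_1) / l_0 = (1 − 0.99) / 1
     = 0.01 / 1 = 0.01 → 0.010

0.010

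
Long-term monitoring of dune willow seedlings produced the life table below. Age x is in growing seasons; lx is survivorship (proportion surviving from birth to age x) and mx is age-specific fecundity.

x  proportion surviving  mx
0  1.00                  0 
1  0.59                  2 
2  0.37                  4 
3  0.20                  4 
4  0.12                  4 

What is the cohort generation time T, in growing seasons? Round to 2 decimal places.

2.15

lx·mx: 0, 1.18, 1.48, 0.8, 0.48 → R0 = 3.94
x·lx·mx: 0, 1.18, 2.96, 2.4, 1.92 → Σ = 8.46
T = 8.46 / 3.94 = 2.147208… → 2.15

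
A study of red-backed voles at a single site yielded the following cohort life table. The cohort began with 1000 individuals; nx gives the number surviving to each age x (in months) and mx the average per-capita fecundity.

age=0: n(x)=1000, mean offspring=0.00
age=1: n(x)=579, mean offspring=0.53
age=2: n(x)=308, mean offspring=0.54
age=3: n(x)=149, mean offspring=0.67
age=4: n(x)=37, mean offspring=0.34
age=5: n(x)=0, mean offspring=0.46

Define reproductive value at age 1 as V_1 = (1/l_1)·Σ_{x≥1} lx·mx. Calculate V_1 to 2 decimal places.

1.01

lx = nx/n0 = nx/1000: 1, 0.579, 0.308, 0.149, 0.037, 0
lx·mx for x ≥ 1: 0.30687, 0.16632, 0.09983, 0.01258, 0 → sum = 0.5856
V_1 = 0.5856 / l_1 = 0.5856 / 0.579 = 1.011399… → 1.01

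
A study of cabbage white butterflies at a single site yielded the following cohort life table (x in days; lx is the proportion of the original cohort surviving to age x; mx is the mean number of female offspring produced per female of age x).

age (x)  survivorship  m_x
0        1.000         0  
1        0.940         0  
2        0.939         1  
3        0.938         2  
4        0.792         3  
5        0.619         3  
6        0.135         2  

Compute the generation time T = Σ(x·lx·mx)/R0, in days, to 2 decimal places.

lx·mx: 0, 0, 0.939, 1.876, 2.376, 1.857, 0.27 → R0 = 7.318
x·lx·mx: 0, 0, 1.878, 5.628, 9.504, 9.285, 1.62 → Σ = 27.915
T = 27.915 / 7.318 = 3.814567… → 3.81

3.81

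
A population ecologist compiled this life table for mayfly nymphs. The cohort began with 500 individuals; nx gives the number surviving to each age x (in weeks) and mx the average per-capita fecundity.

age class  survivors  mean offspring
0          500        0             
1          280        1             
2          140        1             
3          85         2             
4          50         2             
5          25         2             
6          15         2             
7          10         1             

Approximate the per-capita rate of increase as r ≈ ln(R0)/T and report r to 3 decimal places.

lx = nx/n0 = nx/500: 1, 0.56, 0.28, 0.17, 0.1, 0.05, 0.03, 0.02
R0 = Σ lx·mx = 0 + 0.56 + 0.28 + 0.34 + 0.2 + 0.1 + 0.06 + 0.02 = 1.56
Σ x·lx·mx = 3.94; T = 3.94/1.56 = 2.52564…
r ≈ ln(R0)/T = ln(1.56)/2.52564… = 0.17607… → 0.176

0.176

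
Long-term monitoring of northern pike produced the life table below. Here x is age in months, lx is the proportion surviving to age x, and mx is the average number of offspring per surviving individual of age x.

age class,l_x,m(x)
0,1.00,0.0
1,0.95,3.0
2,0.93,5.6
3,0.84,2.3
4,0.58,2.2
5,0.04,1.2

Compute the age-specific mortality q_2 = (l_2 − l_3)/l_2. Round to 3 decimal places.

0.097

q_2 = (l_2 − l_3) / l_2 = (0.93 − 0.84) / 0.93
     = 0.09 / 0.93 = 0.096774… → 0.097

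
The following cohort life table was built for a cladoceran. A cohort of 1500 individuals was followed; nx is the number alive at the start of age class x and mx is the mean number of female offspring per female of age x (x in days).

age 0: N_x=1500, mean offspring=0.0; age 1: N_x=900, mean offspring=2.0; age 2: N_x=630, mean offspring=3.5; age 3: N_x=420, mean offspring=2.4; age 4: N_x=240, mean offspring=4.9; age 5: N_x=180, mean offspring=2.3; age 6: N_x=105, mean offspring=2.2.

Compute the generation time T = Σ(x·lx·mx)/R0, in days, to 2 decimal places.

2.55

lx = nx/n0 = nx/1500: 1, 0.6, 0.42, 0.28, 0.16, 0.12, 0.07
lx·mx: 0, 1.2, 1.47, 0.672, 0.784, 0.276, 0.154 → R0 = 4.556
x·lx·mx: 0, 1.2, 2.94, 2.016, 3.136, 1.38, 0.924 → Σ = 11.596
T = 11.596 / 4.556 = 2.545215… → 2.55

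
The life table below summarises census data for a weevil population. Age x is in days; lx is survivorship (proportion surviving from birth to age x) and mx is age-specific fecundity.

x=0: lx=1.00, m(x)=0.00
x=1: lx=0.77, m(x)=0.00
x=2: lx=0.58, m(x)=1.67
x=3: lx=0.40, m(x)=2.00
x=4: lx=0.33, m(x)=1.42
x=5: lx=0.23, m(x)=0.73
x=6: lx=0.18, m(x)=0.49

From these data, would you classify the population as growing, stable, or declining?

R0 = Σ lx·mx = 0 + 0 + 0.9686 + 0.8 + 0.4686 + 0.1679 + 0.0882 = 2.4933
R0 > 1, so the population is growing.

growing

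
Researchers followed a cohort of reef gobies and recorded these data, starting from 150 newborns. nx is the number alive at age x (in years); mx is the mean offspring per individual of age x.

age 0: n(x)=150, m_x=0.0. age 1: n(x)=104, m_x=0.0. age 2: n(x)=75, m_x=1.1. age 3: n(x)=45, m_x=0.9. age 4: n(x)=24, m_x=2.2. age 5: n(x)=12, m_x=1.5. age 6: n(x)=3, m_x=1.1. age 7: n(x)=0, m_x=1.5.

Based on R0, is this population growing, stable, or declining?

lx = nx/n0 = nx/150: 1, 0.69333…, 0.5, 0.3, 0.16, 0.08, 0.02, 0
R0 = Σ lx·mx = 0 + 0 + 0.55 + 0.27 + 0.352 + 0.12 + 0.022 + 0 = 1.314…
R0 > 1, so the population is growing.

growing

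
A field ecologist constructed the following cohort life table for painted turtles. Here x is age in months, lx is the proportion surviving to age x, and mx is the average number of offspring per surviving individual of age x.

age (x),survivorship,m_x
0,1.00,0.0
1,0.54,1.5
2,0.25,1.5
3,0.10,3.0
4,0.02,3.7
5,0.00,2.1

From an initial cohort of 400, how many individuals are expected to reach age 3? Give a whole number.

Expected survivors = N0 · l_3 = 400 × 0.10 = 40 → 40

40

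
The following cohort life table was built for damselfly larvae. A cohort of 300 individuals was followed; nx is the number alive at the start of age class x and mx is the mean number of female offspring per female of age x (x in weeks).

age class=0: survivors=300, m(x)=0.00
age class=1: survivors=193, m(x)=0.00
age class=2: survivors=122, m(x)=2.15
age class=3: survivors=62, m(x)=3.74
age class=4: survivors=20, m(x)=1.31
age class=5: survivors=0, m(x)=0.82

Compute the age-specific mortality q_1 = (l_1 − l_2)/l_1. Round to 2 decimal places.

0.37

lx = nx/n0 = nx/300: 1, 0.64333…, 0.40667…, 0.20667…, 0.06667…, 0
q_1 = (l_1 − l_2) / l_1 = (0.643333… − 0.406667…) / 0.643333…
     = 0.236667… / 0.643333… = 0.367876… → 0.37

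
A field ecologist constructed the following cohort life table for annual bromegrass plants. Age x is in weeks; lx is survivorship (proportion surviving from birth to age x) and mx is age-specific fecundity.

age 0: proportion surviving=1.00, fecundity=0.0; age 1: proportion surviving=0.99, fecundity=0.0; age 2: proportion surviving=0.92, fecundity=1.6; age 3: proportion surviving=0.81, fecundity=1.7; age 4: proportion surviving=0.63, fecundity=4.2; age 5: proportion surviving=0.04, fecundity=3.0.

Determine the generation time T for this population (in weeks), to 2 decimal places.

lx·mx: 0, 0, 1.472, 1.377, 2.646, 0.12 → R0 = 5.615
x·lx·mx: 0, 0, 2.944, 4.131, 10.584, 0.6 → Σ = 18.259
T = 18.259 / 5.615 = 3.251825… → 3.25

3.25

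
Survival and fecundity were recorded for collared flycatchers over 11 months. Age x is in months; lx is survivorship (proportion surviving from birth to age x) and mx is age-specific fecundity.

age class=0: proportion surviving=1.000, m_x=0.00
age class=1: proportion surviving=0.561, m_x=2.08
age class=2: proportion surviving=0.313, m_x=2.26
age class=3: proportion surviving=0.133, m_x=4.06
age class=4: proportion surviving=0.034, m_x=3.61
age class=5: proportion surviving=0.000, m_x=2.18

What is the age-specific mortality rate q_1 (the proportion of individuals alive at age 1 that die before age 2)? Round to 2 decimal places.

0.44

q_1 = (l_1 − l_2) / l_1 = (0.561 − 0.313) / 0.561
     = 0.248 / 0.561 = 0.442068… → 0.44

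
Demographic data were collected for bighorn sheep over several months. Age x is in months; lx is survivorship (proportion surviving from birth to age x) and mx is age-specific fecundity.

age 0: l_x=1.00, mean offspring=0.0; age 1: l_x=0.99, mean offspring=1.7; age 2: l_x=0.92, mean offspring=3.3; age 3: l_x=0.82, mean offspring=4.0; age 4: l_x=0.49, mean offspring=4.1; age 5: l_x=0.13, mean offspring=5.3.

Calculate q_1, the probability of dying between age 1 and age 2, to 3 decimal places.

q_1 = (l_1 − l_2) / l_1 = (0.99 − 0.92) / 0.99
     = 0.07 / 0.99 = 0.070707… → 0.071

0.071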